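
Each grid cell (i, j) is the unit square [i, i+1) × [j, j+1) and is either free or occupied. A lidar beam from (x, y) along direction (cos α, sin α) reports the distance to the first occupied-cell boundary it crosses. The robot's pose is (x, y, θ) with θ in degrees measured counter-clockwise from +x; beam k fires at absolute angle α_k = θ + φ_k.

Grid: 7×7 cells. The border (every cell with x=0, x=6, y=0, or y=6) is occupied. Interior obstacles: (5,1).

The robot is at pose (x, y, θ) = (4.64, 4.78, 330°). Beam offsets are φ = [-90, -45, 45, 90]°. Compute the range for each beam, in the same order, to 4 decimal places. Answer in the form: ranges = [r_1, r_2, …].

beam 1: φ=-90°, α=240°
  cosα=-0.5000 sinα=-0.8660 | (4,4) | tMaxX 1.2800 tMaxY 0.9007 | tΔX 2.0000 tΔY 1.1547
    t=0.9007 [y] (4,3)
    t=1.2800 [x] (3,3)
    t=2.0554 [y] (3,2)
    t=3.2101 [y] (3,1)
    t=3.2800 [x] (2,1)
    t=4.3648 [y] (2,0) — stop
  → r_1 = 4.3648
beam 2: φ=-45°, α=285°
  cosα=0.2588 sinα=-0.9659 | (4,4) | tMaxX 1.3909 tMaxY 0.8075 | tΔX 3.8637 tΔY 1.0353
    t=0.8075 [y] (4,3)
    t=1.3909 [x] (5,3)
    t=1.8428 [y] (5,2)
    t=2.8781 [y] (5,1) — stop
  → r_2 = 2.8781
beam 3: φ=45°, α=15°
  cosα=0.9659 sinα=0.2588 | (4,4) | tMaxX 0.3727 tMaxY 0.8500 | tΔX 1.0353 tΔY 3.8637
    t=0.3727 [x] (5,4)
    t=0.8500 [y] (5,5)
    t=1.4080 [x] (6,5) — stop
  → r_3 = 1.4080
beam 4: φ=90°, α=60°
  cosα=0.5000 sinα=0.8660 | (4,4) | tMaxX 0.7200 tMaxY 0.2540 | tΔX 2.0000 tΔY 1.1547
    t=0.2540 [y] (4,5)
    t=0.7200 [x] (5,5)
    t=1.4087 [y] (5,6) — stop
  → r_4 = 1.4087

ranges = [4.3648, 2.8781, 1.4080, 1.4087]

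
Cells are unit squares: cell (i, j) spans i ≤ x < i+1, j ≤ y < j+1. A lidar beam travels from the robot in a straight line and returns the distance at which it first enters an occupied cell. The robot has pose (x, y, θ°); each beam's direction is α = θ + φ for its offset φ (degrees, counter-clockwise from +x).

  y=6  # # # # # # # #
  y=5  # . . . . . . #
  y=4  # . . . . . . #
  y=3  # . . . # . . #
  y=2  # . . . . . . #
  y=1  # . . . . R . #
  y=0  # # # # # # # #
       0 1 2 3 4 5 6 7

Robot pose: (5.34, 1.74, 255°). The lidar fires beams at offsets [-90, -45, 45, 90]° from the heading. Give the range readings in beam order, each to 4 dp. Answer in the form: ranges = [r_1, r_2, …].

beam 1: φ=-90°, α=165°
  d=(-0.9659,0.2588)  start (5,1)  tX=0.3520 tY=1.0046  stride 1/|dx|=1.0353 1/|dy|=3.8637
    cross x-line → (4,1), t=0.3520
    cross y-line → (4,2), t=1.0046
    cross x-line → (3,2), t=1.3873
    cross x-line → (2,2), t=2.4225
    cross x-line → (1,2), t=3.4578
    cross x-line → (0,2), t=4.4931 (wall)
  → r_1 = 4.4931
beam 2: φ=-45°, α=210°
  d=(-0.8660,-0.5000)  start (5,1)  tX=0.3926 tY=1.4800  stride 1/|dx|=1.1547 1/|dy|=2.0000
    cross x-line → (4,1), t=0.3926
    cross y-line → (4,0), t=1.4800 (wall)
  → r_2 = 1.4800
beam 3: φ=45°, α=300°
  d=(0.5000,-0.8660)  start (5,1)  tX=1.3200 tY=0.8545  stride 1/|dx|=2.0000 1/|dy|=1.1547
    cross y-line → (5,0), t=0.8545 (wall)
  → r_3 = 0.8545
beam 4: φ=90°, α=345°
  d=(0.9659,-0.2588)  start (5,1)  tX=0.6833 tY=2.8591  stride 1/|dx|=1.0353 1/|dy|=3.8637
    cross x-line → (6,1), t=0.6833
    cross x-line → (7,1), t=1.7186 (wall)
  → r_4 = 1.7186

ranges = [4.4931, 1.4800, 0.8545, 1.7186]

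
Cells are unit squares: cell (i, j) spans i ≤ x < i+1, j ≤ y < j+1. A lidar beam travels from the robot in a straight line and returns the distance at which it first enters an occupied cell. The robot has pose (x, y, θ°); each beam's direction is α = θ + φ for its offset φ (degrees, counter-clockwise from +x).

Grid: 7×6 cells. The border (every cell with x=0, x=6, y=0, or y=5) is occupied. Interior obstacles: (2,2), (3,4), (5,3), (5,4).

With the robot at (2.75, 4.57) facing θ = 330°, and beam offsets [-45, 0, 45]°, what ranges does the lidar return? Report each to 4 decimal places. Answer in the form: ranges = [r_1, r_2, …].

beam 1: φ=-45°, α=285°
  direction (0.2588, -0.9659); cell (2,4); t to first gridline: x 0.9659, y 0.5901 (then +3.8637 / +1.0353)
    (2,3) via y @ 0.5901
    (3,3) via x @ 0.9659
    (3,2) via y @ 1.6254
    (3,1) via y @ 2.6607
    (3,0) via y @ 3.6959  # hit
  → r_1 = 3.6959
beam 2: φ=0°, α=330°
  direction (0.8660, -0.5000); cell (2,4); t to first gridline: x 0.2887, y 1.1400 (then +1.1547 / +2.0000)
    (3,4) via x @ 0.2887  # hit
  → r_2 = 0.2887
beam 3: φ=45°, α=15°
  direction (0.9659, 0.2588); cell (2,4); t to first gridline: x 0.2588, y 1.6614 (then +1.0353 / +3.8637)
    (3,4) via x @ 0.2588  # hit
  → r_3 = 0.2588

ranges = [3.6959, 0.2887, 0.2588]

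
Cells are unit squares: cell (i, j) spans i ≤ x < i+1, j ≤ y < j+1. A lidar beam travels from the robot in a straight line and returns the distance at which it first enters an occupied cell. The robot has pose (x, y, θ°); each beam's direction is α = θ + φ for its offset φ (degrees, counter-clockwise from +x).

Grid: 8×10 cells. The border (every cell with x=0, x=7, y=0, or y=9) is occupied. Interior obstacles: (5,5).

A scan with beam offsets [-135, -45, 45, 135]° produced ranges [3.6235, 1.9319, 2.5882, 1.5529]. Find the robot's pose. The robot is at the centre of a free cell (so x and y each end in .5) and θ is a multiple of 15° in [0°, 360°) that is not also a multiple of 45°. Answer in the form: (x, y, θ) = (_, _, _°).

(x, y, θ) = (4.5, 7.5, 330°)

Candidates: 47 free-cell centres × 16 headings = 752 poses. Raycast each; keep the one whose scan matches to 4 dp.
  (6.5, 7.5, 15°): beam 1 = 1.7321 ≠ 3.6235 ✗
  (2.5, 3.5, 300°): beam 1 = 1.5529 ≠ 3.6235 ✗
  (5.5, 1.5, 300°): beam 1 = 4.6587 ≠ 3.6235 ✗
  (3.5, 6.5, 255°): beam 1 = 2.8868 ≠ 3.6235 ✗
  (1.5, 5.5, 165°): beam 1 = 6.3509 ≠ 3.6235 ✗
  …
  (4.5, 7.5, 330°): r_1=3.6235, r_2=1.9319, r_3=2.5882, r_4=1.5529 — all match ✓
No second candidate reproduces the full scan.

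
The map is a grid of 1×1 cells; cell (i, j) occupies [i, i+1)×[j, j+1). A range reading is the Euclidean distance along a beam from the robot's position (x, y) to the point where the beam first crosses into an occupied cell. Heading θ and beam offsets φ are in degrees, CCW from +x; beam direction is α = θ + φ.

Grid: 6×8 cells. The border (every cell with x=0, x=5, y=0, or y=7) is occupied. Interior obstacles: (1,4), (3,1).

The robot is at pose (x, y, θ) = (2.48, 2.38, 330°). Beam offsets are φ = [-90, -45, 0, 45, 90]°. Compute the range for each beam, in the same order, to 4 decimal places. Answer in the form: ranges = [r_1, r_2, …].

beam 1: φ=-90°, α=240°
  dir = (cos 240°, sin 240°) = (-0.5000, -0.8660); from cell (2,2)
  next x-line at t=0.9600, next y-line at t=0.4388; Δt_x=2.0000, Δt_y=1.1547
    y: enter (2,1) at t=0.4388
    x: enter (1,1) at t=0.9600
    y: enter (1,0) at t=1.5935 ← occupied
  → r_1 = 1.5935
beam 2: φ=-45°, α=285°
  dir = (cos 285°, sin 285°) = (0.2588, -0.9659); from cell (2,2)
  next x-line at t=2.0091, next y-line at t=0.3934; Δt_x=3.8637, Δt_y=1.0353
    y: enter (2,1) at t=0.3934
    y: enter (2,0) at t=1.4287 ← occupied
  → r_2 = 1.4287
beam 3: φ=0°, α=330°
  dir = (cos 330°, sin 330°) = (0.8660, -0.5000); from cell (2,2)
  next x-line at t=0.6004, next y-line at t=0.7600; Δt_x=1.1547, Δt_y=2.0000
    x: enter (3,2) at t=0.6004
    y: enter (3,1) at t=0.7600 ← occupied
  → r_3 = 0.7600
beam 4: φ=45°, α=15°
  dir = (cos 15°, sin 15°) = (0.9659, 0.2588); from cell (2,2)
  next x-line at t=0.5383, next y-line at t=2.3955; Δt_x=1.0353, Δt_y=3.8637
    x: enter (3,2) at t=0.5383
    x: enter (4,2) at t=1.5736
    y: enter (4,3) at t=2.3955
    x: enter (5,3) at t=2.6089 ← occupied
  → r_4 = 2.6089
beam 5: φ=90°, α=60°
  dir = (cos 60°, sin 60°) = (0.5000, 0.8660); from cell (2,2)
  next x-line at t=1.0400, next y-line at t=0.7159; Δt_x=2.0000, Δt_y=1.1547
    y: enter (2,3) at t=0.7159
    x: enter (3,3) at t=1.0400
    y: enter (3,4) at t=1.8706
    y: enter (3,5) at t=3.0253
    x: enter (4,5) at t=3.0400
    y: enter (4,6) at t=4.1800
    x: enter (5,6) at t=5.0400 ← occupied
  → r_5 = 5.0400

ranges = [1.5935, 1.4287, 0.7600, 2.6089, 5.0400]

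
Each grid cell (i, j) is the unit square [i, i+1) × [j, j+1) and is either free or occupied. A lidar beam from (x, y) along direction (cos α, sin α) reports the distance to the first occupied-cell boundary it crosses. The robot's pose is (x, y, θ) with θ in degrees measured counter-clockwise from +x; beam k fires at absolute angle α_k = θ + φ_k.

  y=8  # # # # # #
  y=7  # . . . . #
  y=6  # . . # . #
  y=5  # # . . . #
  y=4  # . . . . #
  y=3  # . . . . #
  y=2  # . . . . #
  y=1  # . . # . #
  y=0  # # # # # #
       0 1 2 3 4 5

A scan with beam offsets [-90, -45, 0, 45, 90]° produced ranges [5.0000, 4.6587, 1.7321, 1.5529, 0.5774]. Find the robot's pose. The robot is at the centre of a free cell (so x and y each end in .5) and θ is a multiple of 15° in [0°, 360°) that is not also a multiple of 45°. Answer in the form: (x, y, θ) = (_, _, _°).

The pose lattice has 25·16 = 400 candidates. Test each by forward raycasting.
  (3.5, 7.5, 30°): beam 1 = 0.5774 ≠ 5.0000 ✗
  (3.5, 2.5, 255°): beam 1 = 2.5882 ≠ 5.0000 ✗
  (4.5, 3.5, 210°): beam 1 = 2.8868 ≠ 5.0000 ✗
  (1.5, 2.5, 255°): beam 1 = 0.5176 ≠ 5.0000 ✗
  …
  (3.5, 5.5, 330°): r_1=5.0000, r_2=4.6587, r_3=1.7321, r_4=1.5529, r_5=0.5774 — all match ✓
Only this pose fits every beam.

(x, y, θ) = (3.5, 5.5, 330°)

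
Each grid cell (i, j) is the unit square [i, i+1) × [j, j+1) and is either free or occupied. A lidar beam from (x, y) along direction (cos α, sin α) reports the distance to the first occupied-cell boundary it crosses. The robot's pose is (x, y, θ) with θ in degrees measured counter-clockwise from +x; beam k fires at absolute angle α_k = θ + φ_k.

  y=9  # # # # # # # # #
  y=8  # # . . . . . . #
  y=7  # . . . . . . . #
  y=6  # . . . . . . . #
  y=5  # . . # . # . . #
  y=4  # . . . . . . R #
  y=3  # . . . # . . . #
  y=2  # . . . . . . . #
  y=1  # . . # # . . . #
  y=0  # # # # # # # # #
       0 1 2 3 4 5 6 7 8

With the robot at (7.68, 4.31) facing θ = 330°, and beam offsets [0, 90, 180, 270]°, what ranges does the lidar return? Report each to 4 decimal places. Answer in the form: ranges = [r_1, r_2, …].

ranges = [0.3695, 0.6400, 1.9399, 3.8221]

beam 1: φ=0°, α=330°
  cosα=0.8660 sinα=-0.5000 | (7,4) | tMaxX 0.3695 tMaxY 0.6200 | tΔX 1.1547 tΔY 2.0000
    t=0.3695 [x] (8,4) — stop
  → r_1 = 0.3695
beam 2: φ=90°, α=60°
  cosα=0.5000 sinα=0.8660 | (7,4) | tMaxX 0.6400 tMaxY 0.7967 | tΔX 2.0000 tΔY 1.1547
    t=0.6400 [x] (8,4) — stop
  → r_2 = 0.6400
beam 3: φ=180°, α=150°
  cosα=-0.8660 sinα=0.5000 | (7,4) | tMaxX 0.7852 tMaxY 1.3800 | tΔX 1.1547 tΔY 2.0000
    t=0.7852 [x] (6,4)
    t=1.3800 [y] (6,5)
    t=1.9399 [x] (5,5) — stop
  → r_3 = 1.9399
beam 4: φ=270°, α=240°
  cosα=-0.5000 sinα=-0.8660 | (7,4) | tMaxX 1.3600 tMaxY 0.3580 | tΔX 2.0000 tΔY 1.1547
    t=0.3580 [y] (7,3)
    t=1.3600 [x] (6,3)
    t=1.5127 [y] (6,2)
    t=2.6674 [y] (6,1)
    t=3.3600 [x] (5,1)
    t=3.8221 [y] (5,0) — stop
  → r_4 = 3.8221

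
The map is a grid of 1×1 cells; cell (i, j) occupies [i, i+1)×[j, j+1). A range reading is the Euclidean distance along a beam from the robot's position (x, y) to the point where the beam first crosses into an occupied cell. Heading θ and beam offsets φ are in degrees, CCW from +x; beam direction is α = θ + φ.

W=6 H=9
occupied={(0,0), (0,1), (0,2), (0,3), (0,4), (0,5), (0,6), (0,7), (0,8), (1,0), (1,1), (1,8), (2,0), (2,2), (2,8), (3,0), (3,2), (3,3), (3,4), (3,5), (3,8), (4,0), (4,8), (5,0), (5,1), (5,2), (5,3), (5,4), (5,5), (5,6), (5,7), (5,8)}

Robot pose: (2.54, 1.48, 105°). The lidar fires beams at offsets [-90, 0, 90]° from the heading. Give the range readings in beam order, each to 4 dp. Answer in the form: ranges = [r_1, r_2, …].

beam 1: φ=-90°, α=15°
  d=(0.9659,0.2588)  start (2,1)  tX=0.4762 tY=2.0091  stride 1/|dx|=1.0353 1/|dy|=3.8637
    cross x-line → (3,1), t=0.4762
    cross x-line → (4,1), t=1.5115
    cross y-line → (4,2), t=2.0091
    cross x-line → (5,2), t=2.5468 (wall)
  → r_1 = 2.5468
beam 2: φ=0°, α=105°
  d=(-0.2588,0.9659)  start (2,1)  tX=2.0864 tY=0.5383  stride 1/|dx|=3.8637 1/|dy|=1.0353
    cross y-line → (2,2), t=0.5383 (wall)
  → r_2 = 0.5383
beam 3: φ=90°, α=195°
  d=(-0.9659,-0.2588)  start (2,1)  tX=0.5590 tY=1.8546  stride 1/|dx|=1.0353 1/|dy|=3.8637
    cross x-line → (1,1), t=0.5590 (wall)
  → r_3 = 0.5590

ranges = [2.5468, 0.5383, 0.5590]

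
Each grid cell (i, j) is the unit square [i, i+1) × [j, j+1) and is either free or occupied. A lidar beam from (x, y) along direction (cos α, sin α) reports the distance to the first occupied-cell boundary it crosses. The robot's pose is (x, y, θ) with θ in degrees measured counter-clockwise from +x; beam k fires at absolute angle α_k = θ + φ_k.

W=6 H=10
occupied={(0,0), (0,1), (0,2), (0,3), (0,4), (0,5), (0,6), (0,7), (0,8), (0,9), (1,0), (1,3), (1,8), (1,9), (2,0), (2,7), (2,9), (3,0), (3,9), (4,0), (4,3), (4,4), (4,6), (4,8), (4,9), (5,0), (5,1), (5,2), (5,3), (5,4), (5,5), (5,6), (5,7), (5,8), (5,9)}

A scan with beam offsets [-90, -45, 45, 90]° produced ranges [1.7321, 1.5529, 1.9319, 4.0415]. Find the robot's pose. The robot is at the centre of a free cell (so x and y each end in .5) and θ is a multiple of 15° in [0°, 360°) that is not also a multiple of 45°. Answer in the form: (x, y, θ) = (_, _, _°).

Enumerate (i+0.5, j+0.5, θ) over the 25 free cells and 16 admissible headings. For each, cast all 4 beams and compare to the given ranges.
  (3.5, 4.5, 60°): beam 1 = 0.5774 ≠ 1.7321 ✗
  (2.5, 8.5, 75°): beam 1 = 1.5529 ≠ 1.7321 ✗
  (2.5, 5.5, 210°): beam 1 = 2.8868 ≠ 1.7321 ✗
  (3.5, 8.5, 120°): beam 1 = 0.5774 ≠ 1.7321 ✗
  (3.5, 8.5, 345°): beam 1 = 7.7646 ≠ 1.7321 ✗
  …
  (2.5, 2.5, 330°): r_1=1.7321, r_2=1.5529, r_3=1.9319, r_4=4.0415 — all match ✓
Only this pose fits every beam.

(x, y, θ) = (2.5, 2.5, 330°)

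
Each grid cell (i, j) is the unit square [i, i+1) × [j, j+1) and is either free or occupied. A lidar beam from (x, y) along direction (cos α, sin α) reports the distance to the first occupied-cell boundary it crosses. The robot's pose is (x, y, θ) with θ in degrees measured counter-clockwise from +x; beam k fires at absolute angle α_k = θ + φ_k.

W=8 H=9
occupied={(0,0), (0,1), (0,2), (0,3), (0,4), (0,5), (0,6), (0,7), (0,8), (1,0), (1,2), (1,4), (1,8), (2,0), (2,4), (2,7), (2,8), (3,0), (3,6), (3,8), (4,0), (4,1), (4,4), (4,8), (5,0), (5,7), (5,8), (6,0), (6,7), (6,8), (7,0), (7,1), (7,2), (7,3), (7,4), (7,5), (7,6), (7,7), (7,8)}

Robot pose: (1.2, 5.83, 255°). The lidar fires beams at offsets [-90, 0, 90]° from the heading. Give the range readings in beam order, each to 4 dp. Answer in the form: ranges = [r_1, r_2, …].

beam 1: φ=-90°, α=165°
  direction (-0.9659, 0.2588); cell (1,5); t to first gridline: x 0.2071, y 0.6568 (then +1.0353 / +3.8637)
    (0,5) via x @ 0.2071  # hit
  → r_1 = 0.2071
beam 2: φ=0°, α=255°
  direction (-0.2588, -0.9659); cell (1,5); t to first gridline: x 0.7727, y 0.8593 (then +3.8637 / +1.0353)
    (0,5) via x @ 0.7727  # hit
  → r_2 = 0.7727
beam 3: φ=90°, α=345°
  direction (0.9659, -0.2588); cell (1,5); t to first gridline: x 0.8282, y 3.2069 (then +1.0353 / +3.8637)
    (2,5) via x @ 0.8282
    (3,5) via x @ 1.8635
    (4,5) via x @ 2.8988
    (4,4) via y @ 3.2069  # hit
  → r_3 = 3.2069

ranges = [0.2071, 0.7727, 3.2069]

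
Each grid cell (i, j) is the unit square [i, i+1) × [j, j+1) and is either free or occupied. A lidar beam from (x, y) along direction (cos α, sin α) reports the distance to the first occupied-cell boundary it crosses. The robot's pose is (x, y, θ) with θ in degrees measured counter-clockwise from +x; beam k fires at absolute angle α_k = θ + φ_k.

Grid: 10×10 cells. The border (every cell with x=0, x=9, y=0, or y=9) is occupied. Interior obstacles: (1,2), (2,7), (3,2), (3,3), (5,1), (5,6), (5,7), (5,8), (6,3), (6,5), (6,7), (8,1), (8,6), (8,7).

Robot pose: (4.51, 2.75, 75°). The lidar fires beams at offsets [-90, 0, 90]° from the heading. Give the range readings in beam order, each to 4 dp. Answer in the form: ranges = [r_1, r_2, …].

ranges = [3.6131, 3.3646, 0.5280]

beam 1: φ=-90°, α=345°
  dir = (cos 345°, sin 345°) = (0.9659, -0.2588); from cell (4,2)
  next x-line at t=0.5073, next y-line at t=2.8978; Δt_x=1.0353, Δt_y=3.8637
    x: enter (5,2) at t=0.5073
    x: enter (6,2) at t=1.5426
    x: enter (7,2) at t=2.5778
    y: enter (7,1) at t=2.8978
    x: enter (8,1) at t=3.6131 ← occupied
  → r_1 = 3.6131
beam 2: φ=0°, α=75°
  dir = (cos 75°, sin 75°) = (0.2588, 0.9659); from cell (4,2)
  next x-line at t=1.8932, next y-line at t=0.2588; Δt_x=3.8637, Δt_y=1.0353
    y: enter (4,3) at t=0.2588
    y: enter (4,4) at t=1.2941
    x: enter (5,4) at t=1.8932
    y: enter (5,5) at t=2.3294
    y: enter (5,6) at t=3.3646 ← occupied
  → r_2 = 3.3646
beam 3: φ=90°, α=165°
  dir = (cos 165°, sin 165°) = (-0.9659, 0.2588); from cell (4,2)
  next x-line at t=0.5280, next y-line at t=0.9659; Δt_x=1.0353, Δt_y=3.8637
    x: enter (3,2) at t=0.5280 ← occupied
  → r_3 = 0.5280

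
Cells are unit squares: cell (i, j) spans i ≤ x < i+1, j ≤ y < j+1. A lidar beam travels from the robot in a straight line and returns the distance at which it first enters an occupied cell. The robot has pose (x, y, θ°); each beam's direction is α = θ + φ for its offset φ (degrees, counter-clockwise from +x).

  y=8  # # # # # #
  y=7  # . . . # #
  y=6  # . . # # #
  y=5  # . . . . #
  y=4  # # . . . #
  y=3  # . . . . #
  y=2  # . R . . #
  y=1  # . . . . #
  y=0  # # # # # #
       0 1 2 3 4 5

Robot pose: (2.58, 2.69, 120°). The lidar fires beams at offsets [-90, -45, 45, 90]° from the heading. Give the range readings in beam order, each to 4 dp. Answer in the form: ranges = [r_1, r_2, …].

ranges = [2.7944, 3.4268, 1.6357, 1.8244]

beam 1: φ=-90°, α=30°
  d=(0.8660,0.5000)  start (2,2)  tX=0.4850 tY=0.6200  stride 1/|dx|=1.1547 1/|dy|=2.0000
    cross x-line → (3,2), t=0.4850
    cross y-line → (3,3), t=0.6200
    cross x-line → (4,3), t=1.6397
    cross y-line → (4,4), t=2.6200
    cross x-line → (5,4), t=2.7944 (wall)
  → r_1 = 2.7944
beam 2: φ=-45°, α=75°
  d=(0.2588,0.9659)  start (2,2)  tX=1.6228 tY=0.3209  stride 1/|dx|=3.8637 1/|dy|=1.0353
    cross y-line → (2,3), t=0.3209
    cross y-line → (2,4), t=1.3562
    cross x-line → (3,4), t=1.6228
    cross y-line → (3,5), t=2.3915
    cross y-line → (3,6), t=3.4268 (wall)
  → r_2 = 3.4268
beam 3: φ=45°, α=165°
  d=(-0.9659,0.2588)  start (2,2)  tX=0.6005 tY=1.1977  stride 1/|dx|=1.0353 1/|dy|=3.8637
    cross x-line → (1,2), t=0.6005
    cross y-line → (1,3), t=1.1977
    cross x-line → (0,3), t=1.6357 (wall)
  → r_3 = 1.6357
beam 4: φ=90°, α=210°
  d=(-0.8660,-0.5000)  start (2,2)  tX=0.6697 tY=1.3800  stride 1/|dx|=1.1547 1/|dy|=2.0000
    cross x-line → (1,2), t=0.6697
    cross y-line → (1,1), t=1.3800
    cross x-line → (0,1), t=1.8244 (wall)
  → r_4 = 1.8244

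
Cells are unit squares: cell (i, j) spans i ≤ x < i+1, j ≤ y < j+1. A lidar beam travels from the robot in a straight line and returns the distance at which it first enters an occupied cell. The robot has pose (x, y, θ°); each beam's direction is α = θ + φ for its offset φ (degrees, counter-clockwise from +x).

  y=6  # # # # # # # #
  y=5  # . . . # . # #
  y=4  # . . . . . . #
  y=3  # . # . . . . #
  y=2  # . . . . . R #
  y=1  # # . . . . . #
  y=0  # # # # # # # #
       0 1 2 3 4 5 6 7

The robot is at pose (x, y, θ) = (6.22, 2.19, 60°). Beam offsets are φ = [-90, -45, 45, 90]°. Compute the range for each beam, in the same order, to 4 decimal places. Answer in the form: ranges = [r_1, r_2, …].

beam 1: φ=-90°, α=330°
  direction (0.8660, -0.5000); cell (6,2); t to first gridline: x 0.9007, y 0.3800 (then +1.1547 / +2.0000)
    (6,1) via y @ 0.3800
    (7,1) via x @ 0.9007  # hit
  → r_1 = 0.9007
beam 2: φ=-45°, α=15°
  direction (0.9659, 0.2588); cell (6,2); t to first gridline: x 0.8075, y 3.1296 (then +1.0353 / +3.8637)
    (7,2) via x @ 0.8075  # hit
  → r_2 = 0.8075
beam 3: φ=45°, α=105°
  direction (-0.2588, 0.9659); cell (6,2); t to first gridline: x 0.8500, y 0.8386 (then +3.8637 / +1.0353)
    (6,3) via y @ 0.8386
    (5,3) via x @ 0.8500
    (5,4) via y @ 1.8738
    (5,5) via y @ 2.9091
    (5,6) via y @ 3.9444  # hit
  → r_3 = 3.9444
beam 4: φ=90°, α=150°
  direction (-0.8660, 0.5000); cell (6,2); t to first gridline: x 0.2540, y 1.6200 (then +1.1547 / +2.0000)
    (5,2) via x @ 0.2540
    (4,2) via x @ 1.4087
    (4,3) via y @ 1.6200
    (3,3) via x @ 2.5634
    (3,4) via y @ 3.6200
    (2,4) via x @ 3.7181
    (1,4) via x @ 4.8728
    (1,5) via y @ 5.6200
    (0,5) via x @ 6.0275  # hit
  → r_4 = 6.0275

ranges = [0.9007, 0.8075, 3.9444, 6.0275]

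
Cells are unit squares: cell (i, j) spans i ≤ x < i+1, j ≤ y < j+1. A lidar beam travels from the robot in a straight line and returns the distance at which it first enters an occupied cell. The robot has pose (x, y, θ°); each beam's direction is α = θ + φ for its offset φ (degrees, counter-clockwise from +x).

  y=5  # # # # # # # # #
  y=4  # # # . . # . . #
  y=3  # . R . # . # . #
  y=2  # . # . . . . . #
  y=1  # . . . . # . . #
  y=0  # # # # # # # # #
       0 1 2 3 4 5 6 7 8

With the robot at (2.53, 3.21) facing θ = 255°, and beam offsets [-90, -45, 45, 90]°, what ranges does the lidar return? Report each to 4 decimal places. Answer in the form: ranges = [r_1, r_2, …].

ranges = [1.5840, 0.4200, 0.2425, 5.6630]

beam 1: φ=-90°, α=165°
  direction (-0.9659, 0.2588); cell (2,3); t to first gridline: x 0.5487, y 3.0523 (then +1.0353 / +3.8637)
    (1,3) via x @ 0.5487
    (0,3) via x @ 1.5840  # hit
  → r_1 = 1.5840
beam 2: φ=-45°, α=210°
  direction (-0.8660, -0.5000); cell (2,3); t to first gridline: x 0.6120, y 0.4200 (then +1.1547 / +2.0000)
    (2,2) via y @ 0.4200  # hit
  → r_2 = 0.4200
beam 3: φ=45°, α=300°
  direction (0.5000, -0.8660); cell (2,3); t to first gridline: x 0.9400, y 0.2425 (then +2.0000 / +1.1547)
    (2,2) via y @ 0.2425  # hit
  → r_3 = 0.2425
beam 4: φ=90°, α=345°
  direction (0.9659, -0.2588); cell (2,3); t to first gridline: x 0.4866, y 0.8114 (then +1.0353 / +3.8637)
    (3,3) via x @ 0.4866
    (3,2) via y @ 0.8114
    (4,2) via x @ 1.5219
    (5,2) via x @ 2.5571
    (6,2) via x @ 3.5924
    (7,2) via x @ 4.6277
    (7,1) via y @ 4.6751
    (8,1) via x @ 5.6630  # hit
  → r_4 = 5.6630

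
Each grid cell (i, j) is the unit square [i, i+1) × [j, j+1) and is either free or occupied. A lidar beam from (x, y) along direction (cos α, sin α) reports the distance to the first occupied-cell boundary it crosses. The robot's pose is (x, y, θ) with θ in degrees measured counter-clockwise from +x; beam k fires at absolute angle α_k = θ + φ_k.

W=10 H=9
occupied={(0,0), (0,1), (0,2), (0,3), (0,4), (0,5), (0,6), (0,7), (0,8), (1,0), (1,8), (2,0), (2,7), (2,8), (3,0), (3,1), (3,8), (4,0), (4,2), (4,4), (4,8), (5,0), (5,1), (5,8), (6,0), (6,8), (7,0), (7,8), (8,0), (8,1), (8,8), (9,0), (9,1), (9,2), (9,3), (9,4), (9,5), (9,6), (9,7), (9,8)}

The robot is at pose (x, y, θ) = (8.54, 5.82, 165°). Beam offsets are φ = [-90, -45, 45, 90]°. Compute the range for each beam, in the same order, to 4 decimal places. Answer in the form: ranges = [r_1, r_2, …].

ranges = [1.7773, 2.5172, 8.7064, 4.9900]

beam 1: φ=-90°, α=75°
  d=(0.2588,0.9659)  start (8,5)  tX=1.7773 tY=0.1863  stride 1/|dx|=3.8637 1/|dy|=1.0353
    cross y-line → (8,6), t=0.1863
    cross y-line → (8,7), t=1.2216
    cross x-line → (9,7), t=1.7773 (wall)
  → r_1 = 1.7773
beam 2: φ=-45°, α=120°
  d=(-0.5000,0.8660)  start (8,5)  tX=1.0800 tY=0.2078  stride 1/|dx|=2.0000 1/|dy|=1.1547
    cross y-line → (8,6), t=0.2078
    cross x-line → (7,6), t=1.0800
    cross y-line → (7,7), t=1.3625
    cross y-line → (7,8), t=2.5172 (wall)
  → r_2 = 2.5172
beam 3: φ=45°, α=210°
  d=(-0.8660,-0.5000)  start (8,5)  tX=0.6235 tY=1.6400  stride 1/|dx|=1.1547 1/|dy|=2.0000
    cross x-line → (7,5), t=0.6235
    cross y-line → (7,4), t=1.6400
    cross x-line → (6,4), t=1.7782
    cross x-line → (5,4), t=2.9329
    cross y-line → (5,3), t=3.6400
    cross x-line → (4,3), t=4.0876
    cross x-line → (3,3), t=5.2423
    cross y-line → (3,2), t=5.6400
    cross x-line → (2,2), t=6.3970
    cross x-line → (1,2), t=7.5517
    cross y-line → (1,1), t=7.6400
    cross x-line → (0,1), t=8.7064 (wall)
  → r_3 = 8.7064
beam 4: φ=90°, α=255°
  d=(-0.2588,-0.9659)  start (8,5)  tX=2.0864 tY=0.8489  stride 1/|dx|=3.8637 1/|dy|=1.0353
    cross y-line → (8,4), t=0.8489
    cross y-line → (8,3), t=1.8842
    cross x-line → (7,3), t=2.0864
    cross y-line → (7,2), t=2.9195
    cross y-line → (7,1), t=3.9548
    cross y-line → (7,0), t=4.9900 (wall)
  → r_4 = 4.9900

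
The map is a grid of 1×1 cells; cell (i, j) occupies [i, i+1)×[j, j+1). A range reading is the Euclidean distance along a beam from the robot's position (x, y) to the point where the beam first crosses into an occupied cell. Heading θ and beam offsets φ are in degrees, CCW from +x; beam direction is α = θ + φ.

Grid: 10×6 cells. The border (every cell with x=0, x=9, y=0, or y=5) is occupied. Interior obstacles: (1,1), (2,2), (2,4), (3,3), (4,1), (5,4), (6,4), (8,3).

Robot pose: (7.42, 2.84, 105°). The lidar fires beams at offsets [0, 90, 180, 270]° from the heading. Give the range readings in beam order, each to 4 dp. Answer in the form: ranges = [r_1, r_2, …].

beam 1: φ=0°, α=105°
  direction (-0.2588, 0.9659); cell (7,2); t to first gridline: x 1.6228, y 0.1656 (then +3.8637 / +1.0353)
    (7,3) via y @ 0.1656
    (7,4) via y @ 1.2009
    (6,4) via x @ 1.6228  # hit
  → r_1 = 1.6228
beam 2: φ=90°, α=195°
  direction (-0.9659, -0.2588); cell (7,2); t to first gridline: x 0.4348, y 3.2455 (then +1.0353 / +3.8637)
    (6,2) via x @ 0.4348
    (5,2) via x @ 1.4701
    (4,2) via x @ 2.5054
    (4,1) via y @ 3.2455  # hit
  → r_2 = 3.2455
beam 3: φ=180°, α=285°
  direction (0.2588, -0.9659); cell (7,2); t to first gridline: x 2.2409, y 0.8696 (then +3.8637 / +1.0353)
    (7,1) via y @ 0.8696
    (7,0) via y @ 1.9049  # hit
  → r_3 = 1.9049
beam 4: φ=270°, α=15°
  direction (0.9659, 0.2588); cell (7,2); t to first gridline: x 0.6005, y 0.6182 (then +1.0353 / +3.8637)
    (8,2) via x @ 0.6005
    (8,3) via y @ 0.6182  # hit
  → r_4 = 0.6182

ranges = [1.6228, 3.2455, 1.9049, 0.6182]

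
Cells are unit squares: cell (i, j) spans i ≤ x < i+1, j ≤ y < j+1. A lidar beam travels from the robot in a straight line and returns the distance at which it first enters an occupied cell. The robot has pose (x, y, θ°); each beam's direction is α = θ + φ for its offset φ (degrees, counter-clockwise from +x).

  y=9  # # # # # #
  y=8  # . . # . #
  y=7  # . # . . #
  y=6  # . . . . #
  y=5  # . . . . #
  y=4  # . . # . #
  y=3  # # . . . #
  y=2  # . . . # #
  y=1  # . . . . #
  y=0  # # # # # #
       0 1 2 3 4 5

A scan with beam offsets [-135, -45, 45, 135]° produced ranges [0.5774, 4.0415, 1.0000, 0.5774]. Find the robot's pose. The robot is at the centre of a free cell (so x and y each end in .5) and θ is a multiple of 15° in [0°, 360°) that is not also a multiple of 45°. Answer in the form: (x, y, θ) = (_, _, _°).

The pose lattice has 27·16 = 432 candidates. Test each by forward raycasting.
  (1.5, 7.5, 165°): beam 2 = 1.0000 ≠ 4.0415 ✗
  (4.5, 1.5, 150°): beam 1 = 0.5176 ≠ 0.5774 ✗
  (4.5, 1.5, 330°): beam 1 = 1.9319 ≠ 0.5774 ✗
  (4.5, 8.5, 15°): beam 1 = 5.1962 ≠ 0.5774 ✗
  …
  (1.5, 4.5, 75°): r_1=0.5774, r_2=4.0415, r_3=1.0000, r_4=0.5774 — all match ✓
Unique over the lattice → pose = (1.5, 4.5, 75°).

(x, y, θ) = (1.5, 4.5, 75°)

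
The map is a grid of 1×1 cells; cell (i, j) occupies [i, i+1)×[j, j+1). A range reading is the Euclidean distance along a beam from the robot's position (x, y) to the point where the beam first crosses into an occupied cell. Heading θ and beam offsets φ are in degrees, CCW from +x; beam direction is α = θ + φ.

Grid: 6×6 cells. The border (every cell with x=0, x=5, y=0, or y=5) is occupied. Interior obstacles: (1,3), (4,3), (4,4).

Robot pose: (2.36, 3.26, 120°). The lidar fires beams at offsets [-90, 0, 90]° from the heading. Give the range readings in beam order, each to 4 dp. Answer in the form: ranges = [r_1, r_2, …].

beam 1: φ=-90°, α=30°
  dir = (cos 30°, sin 30°) = (0.8660, 0.5000); from cell (2,3)
  next x-line at t=0.7390, next y-line at t=1.4800; Δt_x=1.1547, Δt_y=2.0000
    x: enter (3,3) at t=0.7390
    y: enter (3,4) at t=1.4800
    x: enter (4,4) at t=1.8937 ← occupied
  → r_1 = 1.8937
beam 2: φ=0°, α=120°
  dir = (cos 120°, sin 120°) = (-0.5000, 0.8660); from cell (2,3)
  next x-line at t=0.7200, next y-line at t=0.8545; Δt_x=2.0000, Δt_y=1.1547
    x: enter (1,3) at t=0.7200 ← occupied
  → r_2 = 0.7200
beam 3: φ=90°, α=210°
  dir = (cos 210°, sin 210°) = (-0.8660, -0.5000); from cell (2,3)
  next x-line at t=0.4157, next y-line at t=0.5200; Δt_x=1.1547, Δt_y=2.0000
    x: enter (1,3) at t=0.4157 ← occupied
  → r_3 = 0.4157

ranges = [1.8937, 0.7200, 0.4157]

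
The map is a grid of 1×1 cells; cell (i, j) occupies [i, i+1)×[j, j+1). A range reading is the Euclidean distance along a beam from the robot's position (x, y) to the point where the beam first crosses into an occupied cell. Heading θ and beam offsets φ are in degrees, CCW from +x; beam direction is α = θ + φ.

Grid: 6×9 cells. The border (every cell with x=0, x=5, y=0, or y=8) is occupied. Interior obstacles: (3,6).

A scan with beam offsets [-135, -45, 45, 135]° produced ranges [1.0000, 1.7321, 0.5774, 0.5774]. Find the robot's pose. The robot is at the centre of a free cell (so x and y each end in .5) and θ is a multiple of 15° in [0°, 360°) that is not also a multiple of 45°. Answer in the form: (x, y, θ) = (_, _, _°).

(x, y, θ) = (1.5, 7.5, 15°)

Candidates: 27 free-cell centres × 16 headings = 432 poses. Raycast each; keep the one whose scan matches to 4 dp.
  (2.5, 5.5, 75°): beam 1 = 5.0000 ≠ 1.0000 ✗
  (4.5, 7.5, 330°): beam 1 = 3.6235 ≠ 1.0000 ✗
  (3.5, 3.5, 195°): beam 1 = 3.0000 ≠ 1.0000 ✗
  …
  (1.5, 7.5, 15°): r_1=1.0000, r_2=1.7321, r_3=0.5774, r_4=0.5774 — all match ✓
No second candidate reproduces the full scan.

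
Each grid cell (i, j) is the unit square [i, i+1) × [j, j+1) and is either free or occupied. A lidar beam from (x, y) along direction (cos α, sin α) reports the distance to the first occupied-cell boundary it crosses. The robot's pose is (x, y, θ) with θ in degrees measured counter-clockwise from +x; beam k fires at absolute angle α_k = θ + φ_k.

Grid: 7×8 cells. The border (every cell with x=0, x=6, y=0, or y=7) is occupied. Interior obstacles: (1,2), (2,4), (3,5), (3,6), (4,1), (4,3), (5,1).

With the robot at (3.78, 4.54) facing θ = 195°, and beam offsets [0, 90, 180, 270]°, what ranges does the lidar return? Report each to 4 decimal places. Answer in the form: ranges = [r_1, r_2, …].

beam 1: φ=0°, α=195°
  dir = (cos 195°, sin 195°) = (-0.9659, -0.2588); from cell (3,4)
  next x-line at t=0.8075, next y-line at t=2.0864; Δt_x=1.0353, Δt_y=3.8637
    x: enter (2,4) at t=0.8075 ← occupied
  → r_1 = 0.8075
beam 2: φ=90°, α=285°
  dir = (cos 285°, sin 285°) = (0.2588, -0.9659); from cell (3,4)
  next x-line at t=0.8500, next y-line at t=0.5590; Δt_x=3.8637, Δt_y=1.0353
    y: enter (3,3) at t=0.5590
    x: enter (4,3) at t=0.8500 ← occupied
  → r_2 = 0.8500
beam 3: φ=180°, α=15°
  dir = (cos 15°, sin 15°) = (0.9659, 0.2588); from cell (3,4)
  next x-line at t=0.2278, next y-line at t=1.7773; Δt_x=1.0353, Δt_y=3.8637
    x: enter (4,4) at t=0.2278
    x: enter (5,4) at t=1.2630
    y: enter (5,5) at t=1.7773
    x: enter (6,5) at t=2.2983 ← occupied
  → r_3 = 2.2983
beam 4: φ=270°, α=105°
  dir = (cos 105°, sin 105°) = (-0.2588, 0.9659); from cell (3,4)
  next x-line at t=3.0137, next y-line at t=0.4762; Δt_x=3.8637, Δt_y=1.0353
    y: enter (3,5) at t=0.4762 ← occupied
  → r_4 = 0.4762

ranges = [0.8075, 0.8500, 2.2983, 0.4762]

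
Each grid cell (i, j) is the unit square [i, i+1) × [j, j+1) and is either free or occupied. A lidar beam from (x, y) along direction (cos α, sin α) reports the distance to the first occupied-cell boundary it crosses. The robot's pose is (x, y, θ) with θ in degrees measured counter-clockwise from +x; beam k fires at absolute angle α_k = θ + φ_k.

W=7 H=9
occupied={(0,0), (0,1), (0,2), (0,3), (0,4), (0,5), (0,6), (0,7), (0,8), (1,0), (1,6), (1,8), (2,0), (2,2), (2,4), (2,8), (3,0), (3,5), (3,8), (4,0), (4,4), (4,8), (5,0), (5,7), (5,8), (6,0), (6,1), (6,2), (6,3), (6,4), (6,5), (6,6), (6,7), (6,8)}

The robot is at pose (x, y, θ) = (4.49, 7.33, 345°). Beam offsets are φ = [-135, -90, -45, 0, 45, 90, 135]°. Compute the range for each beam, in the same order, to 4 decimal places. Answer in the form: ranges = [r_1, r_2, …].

beam 1: φ=-135°, α=210°
  d=(-0.8660,-0.5000)  start (4,7)  tX=0.5658 tY=0.6600  stride 1/|dx|=1.1547 1/|dy|=2.0000
    cross x-line → (3,7), t=0.5658
    cross y-line → (3,6), t=0.6600
    cross x-line → (2,6), t=1.7205
    cross y-line → (2,5), t=2.6600
    cross x-line → (1,5), t=2.8752
    cross x-line → (0,5), t=4.0299 (wall)
  → r_1 = 4.0299
beam 2: φ=-90°, α=255°
  d=(-0.2588,-0.9659)  start (4,7)  tX=1.8932 tY=0.3416  stride 1/|dx|=3.8637 1/|dy|=1.0353
    cross y-line → (4,6), t=0.3416
    cross y-line → (4,5), t=1.3769
    cross x-line → (3,5), t=1.8932 (wall)
  → r_2 = 1.8932
beam 3: φ=-45°, α=300°
  d=(0.5000,-0.8660)  start (4,7)  tX=1.0200 tY=0.3811  stride 1/|dx|=2.0000 1/|dy|=1.1547
    cross y-line → (4,6), t=0.3811
    cross x-line → (5,6), t=1.0200
    cross y-line → (5,5), t=1.5358
    cross y-line → (5,4), t=2.6905
    cross x-line → (6,4), t=3.0200 (wall)
  → r_3 = 3.0200
beam 4: φ=0°, α=345°
  d=(0.9659,-0.2588)  start (4,7)  tX=0.5280 tY=1.2750  stride 1/|dx|=1.0353 1/|dy|=3.8637
    cross x-line → (5,7), t=0.5280 (wall)
  → r_4 = 0.5280
beam 5: φ=45°, α=30°
  d=(0.8660,0.5000)  start (4,7)  tX=0.5889 tY=1.3400  stride 1/|dx|=1.1547 1/|dy|=2.0000
    cross x-line → (5,7), t=0.5889 (wall)
  → r_5 = 0.5889
beam 6: φ=90°, α=75°
  d=(0.2588,0.9659)  start (4,7)  tX=1.9705 tY=0.6936  stride 1/|dx|=3.8637 1/|dy|=1.0353
    cross y-line → (4,8), t=0.6936 (wall)
  → r_6 = 0.6936
beam 7: φ=135°, α=120°
  d=(-0.5000,0.8660)  start (4,7)  tX=0.9800 tY=0.7736  stride 1/|dx|=2.0000 1/|dy|=1.1547
    cross y-line → (4,8), t=0.7736 (wall)
  → r_7 = 0.7736

ranges = [4.0299, 1.8932, 3.0200, 0.5280, 0.5889, 0.6936, 0.7736]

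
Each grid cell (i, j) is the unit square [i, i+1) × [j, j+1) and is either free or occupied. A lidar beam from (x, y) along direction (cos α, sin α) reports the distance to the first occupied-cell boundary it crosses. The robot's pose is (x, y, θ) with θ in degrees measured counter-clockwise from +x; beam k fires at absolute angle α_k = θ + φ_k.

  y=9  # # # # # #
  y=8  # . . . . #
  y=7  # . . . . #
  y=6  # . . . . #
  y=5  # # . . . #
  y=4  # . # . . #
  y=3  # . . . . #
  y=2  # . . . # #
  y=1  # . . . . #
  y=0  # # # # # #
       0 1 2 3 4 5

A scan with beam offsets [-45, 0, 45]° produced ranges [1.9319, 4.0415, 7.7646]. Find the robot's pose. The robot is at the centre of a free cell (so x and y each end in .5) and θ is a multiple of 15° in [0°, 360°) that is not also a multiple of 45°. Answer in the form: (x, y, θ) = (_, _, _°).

Enumerate (i+0.5, j+0.5, θ) over the 29 free cells and 16 admissible headings. For each, cast all 3 beams and compare to the given ranges.
  (1.5, 1.5, 285°): beam 1 = 0.5774 ≠ 1.9319 ✗
  (1.5, 2.5, 300°): beam 1 = 1.5529 ≠ 1.9319 ✗
  (4.5, 1.5, 165°): beam 1 = 0.5774 ≠ 1.9319 ✗
  (4.5, 6.5, 195°): beam 1 = 4.0415 ≠ 1.9319 ✗
  …
  (4.5, 8.5, 210°): r_1=1.9319, r_2=4.0415, r_3=7.7646 — all match ✓
No second candidate reproduces the full scan.

(x, y, θ) = (4.5, 8.5, 210°)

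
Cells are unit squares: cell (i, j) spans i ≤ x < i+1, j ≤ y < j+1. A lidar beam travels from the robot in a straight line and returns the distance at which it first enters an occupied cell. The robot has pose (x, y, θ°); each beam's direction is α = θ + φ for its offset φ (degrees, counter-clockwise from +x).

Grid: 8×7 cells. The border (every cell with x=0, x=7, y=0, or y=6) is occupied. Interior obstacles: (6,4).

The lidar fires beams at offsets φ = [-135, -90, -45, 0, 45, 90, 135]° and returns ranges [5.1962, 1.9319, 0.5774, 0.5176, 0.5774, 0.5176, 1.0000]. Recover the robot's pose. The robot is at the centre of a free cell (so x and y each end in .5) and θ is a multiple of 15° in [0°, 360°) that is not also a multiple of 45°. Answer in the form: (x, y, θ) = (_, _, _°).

Enumerate (i+0.5, j+0.5, θ) over the 29 free cells and 16 admissible headings. For each, cast all 7 beams and compare to the given ranges.
  (3.5, 5.5, 165°): beam 1 = 1.0000 ≠ 5.1962 ✗
  (6.5, 2.5, 75°): beam 1 = 1.0000 ≠ 5.1962 ✗
  (2.5, 2.5, 255°): beam 1 = 3.0000 ≠ 5.1962 ✗
  …
  (1.5, 1.5, 195°): r_1=5.1962, r_2=1.9319, r_3=0.5774, r_4=0.5176, r_5=0.5774, r_6=0.5176, r_7=1.0000 — all match ✓
Only this pose fits every beam.

(x, y, θ) = (1.5, 1.5, 195°)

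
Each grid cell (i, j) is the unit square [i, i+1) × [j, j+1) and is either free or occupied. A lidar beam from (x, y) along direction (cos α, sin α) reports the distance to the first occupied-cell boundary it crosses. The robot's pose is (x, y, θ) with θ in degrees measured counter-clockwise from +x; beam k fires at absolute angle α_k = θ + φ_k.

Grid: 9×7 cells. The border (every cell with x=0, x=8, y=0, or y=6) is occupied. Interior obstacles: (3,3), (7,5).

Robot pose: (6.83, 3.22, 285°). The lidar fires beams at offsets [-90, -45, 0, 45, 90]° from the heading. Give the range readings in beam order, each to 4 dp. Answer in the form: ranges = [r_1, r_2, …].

beam 1: φ=-90°, α=195°
  direction (-0.9659, -0.2588); cell (6,3); t to first gridline: x 0.8593, y 0.8500 (then +1.0353 / +3.8637)
    (6,2) via y @ 0.8500
    (5,2) via x @ 0.8593
    (4,2) via x @ 1.8946
    (3,2) via x @ 2.9298
    (2,2) via x @ 3.9651
    (2,1) via y @ 4.7137
    (1,1) via x @ 5.0004
    (0,1) via x @ 6.0357  # hit
  → r_1 = 6.0357
beam 2: φ=-45°, α=240°
  direction (-0.5000, -0.8660); cell (6,3); t to first gridline: x 1.6600, y 0.2540 (then +2.0000 / +1.1547)
    (6,2) via y @ 0.2540
    (6,1) via y @ 1.4087
    (5,1) via x @ 1.6600
    (5,0) via y @ 2.5634  # hit
  → r_2 = 2.5634
beam 3: φ=0°, α=285°
  direction (0.2588, -0.9659); cell (6,3); t to first gridline: x 0.6568, y 0.2278 (then +3.8637 / +1.0353)
    (6,2) via y @ 0.2278
    (7,2) via x @ 0.6568
    (7,1) via y @ 1.2630
    (7,0) via y @ 2.2983  # hit
  → r_3 = 2.2983
beam 4: φ=45°, α=330°
  direction (0.8660, -0.5000); cell (6,3); t to first gridline: x 0.1963, y 0.4400 (then +1.1547 / +2.0000)
    (7,3) via x @ 0.1963
    (7,2) via y @ 0.4400
    (8,2) via x @ 1.3510  # hit
  → r_4 = 1.3510
beam 5: φ=90°, α=15°
  direction (0.9659, 0.2588); cell (6,3); t to first gridline: x 0.1760, y 3.0137 (then +1.0353 / +3.8637)
    (7,3) via x @ 0.1760
    (8,3) via x @ 1.2113  # hit
  → r_5 = 1.2113

ranges = [6.0357, 2.5634, 2.2983, 1.3510, 1.2113]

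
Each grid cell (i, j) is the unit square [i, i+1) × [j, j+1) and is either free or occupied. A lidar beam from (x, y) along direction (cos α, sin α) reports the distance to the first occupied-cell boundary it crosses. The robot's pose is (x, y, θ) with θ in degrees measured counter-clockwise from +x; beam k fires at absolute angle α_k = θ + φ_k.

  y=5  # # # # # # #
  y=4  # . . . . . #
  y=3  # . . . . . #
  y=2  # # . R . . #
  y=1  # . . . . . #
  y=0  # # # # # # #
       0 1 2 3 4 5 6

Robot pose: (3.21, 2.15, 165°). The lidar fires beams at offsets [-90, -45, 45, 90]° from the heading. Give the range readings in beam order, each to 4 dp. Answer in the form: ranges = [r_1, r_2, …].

beam 1: φ=-90°, α=75°
  direction (0.2588, 0.9659); cell (3,2); t to first gridline: x 3.0523, y 0.8800 (then +3.8637 / +1.0353)
    (3,3) via y @ 0.8800
    (3,4) via y @ 1.9153
    (3,5) via y @ 2.9505  # hit
  → r_1 = 2.9505
beam 2: φ=-45°, α=120°
  direction (-0.5000, 0.8660); cell (3,2); t to first gridline: x 0.4200, y 0.9815 (then +2.0000 / +1.1547)
    (2,2) via x @ 0.4200
    (2,3) via y @ 0.9815
    (2,4) via y @ 2.1362
    (1,4) via x @ 2.4200
    (1,5) via y @ 3.2909  # hit
  → r_2 = 3.2909
beam 3: φ=45°, α=210°
  direction (-0.8660, -0.5000); cell (3,2); t to first gridline: x 0.2425, y 0.3000 (then +1.1547 / +2.0000)
    (2,2) via x @ 0.2425
    (2,1) via y @ 0.3000
    (1,1) via x @ 1.3972
    (1,0) via y @ 2.3000  # hit
  → r_3 = 2.3000
beam 4: φ=90°, α=255°
  direction (-0.2588, -0.9659); cell (3,2); t to first gridline: x 0.8114, y 0.1553 (then +3.8637 / +1.0353)
    (3,1) via y @ 0.1553
    (2,1) via x @ 0.8114
    (2,0) via y @ 1.1906  # hit
  → r_4 = 1.1906

ranges = [2.9505, 3.2909, 2.3000, 1.1906]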